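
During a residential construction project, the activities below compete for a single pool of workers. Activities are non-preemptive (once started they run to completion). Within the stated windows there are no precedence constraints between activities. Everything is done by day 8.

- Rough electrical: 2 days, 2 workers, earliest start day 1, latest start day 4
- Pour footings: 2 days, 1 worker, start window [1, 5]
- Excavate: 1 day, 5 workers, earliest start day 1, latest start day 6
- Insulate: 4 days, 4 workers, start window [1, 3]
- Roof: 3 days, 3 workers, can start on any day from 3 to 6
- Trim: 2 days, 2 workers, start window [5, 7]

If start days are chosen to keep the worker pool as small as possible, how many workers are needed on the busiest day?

6

Early-start (Rough electrical@1, Pour footings@1, Excavate@1, Insulate@1, Roof@3, Trim@5) gives peak 12: d1:12  d2:7  d3:7  d4:7  d5:5  d6:2  d7:0  d8:0.
Shift Pour footings→3, Excavate→5, Roof→6, Trim→6.
Schedule Rough electrical@1, Pour footings@3, Excavate@5, Insulate@1, Roof@6, Trim@6: d1:6  d2:6  d3:5  d4:5  d5:5  d6:5  d7:5  d8:3 — peak 6.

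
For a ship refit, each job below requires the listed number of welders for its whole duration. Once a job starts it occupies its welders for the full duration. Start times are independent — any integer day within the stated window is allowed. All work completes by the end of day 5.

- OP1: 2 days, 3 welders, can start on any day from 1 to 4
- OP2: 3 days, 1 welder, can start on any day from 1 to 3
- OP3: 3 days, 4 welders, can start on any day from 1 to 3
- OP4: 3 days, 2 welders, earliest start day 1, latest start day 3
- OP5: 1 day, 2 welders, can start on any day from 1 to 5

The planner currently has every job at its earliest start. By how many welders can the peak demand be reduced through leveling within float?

5

Early-start peak: d1:12  d2:10  d3:7  d4:0  d5:0 ⇒ 12.
Leveled (OP1@1, OP2@1, OP3@3, OP4@1, OP5@4): d1:6  d2:6  d3:7  d4:6  d5:4 ⇒ 7.
Reduction 12 − 7 = 5.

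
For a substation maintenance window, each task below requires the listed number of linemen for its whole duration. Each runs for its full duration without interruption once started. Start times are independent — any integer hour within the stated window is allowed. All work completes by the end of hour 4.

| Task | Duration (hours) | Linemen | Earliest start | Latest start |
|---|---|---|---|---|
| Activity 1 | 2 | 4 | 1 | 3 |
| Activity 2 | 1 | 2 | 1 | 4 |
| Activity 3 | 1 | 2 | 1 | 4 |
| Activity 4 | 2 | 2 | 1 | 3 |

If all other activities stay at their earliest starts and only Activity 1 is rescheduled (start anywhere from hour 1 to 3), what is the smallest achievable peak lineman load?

6

Activity 1@1: h1:10  h2:6  h3:0  h4:0 → peak 10
Activity 1@2: h1:6  h2:6  h3:4  h4:0 → peak 6
Activity 1@3: h1:6  h2:2  h3:4  h4:4 → peak 6
Best is Activity 1@2, peak 6.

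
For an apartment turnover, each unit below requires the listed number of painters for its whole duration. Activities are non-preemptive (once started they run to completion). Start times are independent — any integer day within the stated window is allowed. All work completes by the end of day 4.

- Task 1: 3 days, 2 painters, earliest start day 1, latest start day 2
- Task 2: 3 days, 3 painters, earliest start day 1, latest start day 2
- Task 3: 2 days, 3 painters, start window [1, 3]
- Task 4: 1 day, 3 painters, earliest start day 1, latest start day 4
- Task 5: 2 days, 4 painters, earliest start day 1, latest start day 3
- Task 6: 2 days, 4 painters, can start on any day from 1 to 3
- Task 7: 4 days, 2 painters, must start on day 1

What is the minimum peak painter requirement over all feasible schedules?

Early-start (Task 1@1, Task 2@1, Task 3@1, Task 4@1, Task 5@1, Task 6@1, Task 7@1) gives peak 21: d1:21  d2:18  d3:7  d4:2.
Shift Task 4→3, Task 6→3.
Schedule Task 1@1, Task 2@1, Task 3@1, Task 4@3, Task 5@1, Task 6@3, Task 7@1: d1:14  d2:14  d3:14  d4:6 — peak 14.

14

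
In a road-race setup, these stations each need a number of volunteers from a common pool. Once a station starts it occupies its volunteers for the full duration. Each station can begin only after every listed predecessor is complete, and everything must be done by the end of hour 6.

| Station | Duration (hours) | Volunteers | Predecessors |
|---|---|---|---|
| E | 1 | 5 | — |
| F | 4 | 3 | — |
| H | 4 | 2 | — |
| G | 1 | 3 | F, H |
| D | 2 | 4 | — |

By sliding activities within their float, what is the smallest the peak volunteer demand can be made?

Early-start (E@1, F@1, H@1, G@5, D@1) gives peak 14: h1:14  h2:9  h3:5  h4:5  h5:3  h6:0.
Shift F→2, G→6, D→5.
Schedule E@1, F@2, H@1, G@6, D@5: h1:7  h2:5  h3:5  h4:5  h5:7  h6:7 — peak 7.

7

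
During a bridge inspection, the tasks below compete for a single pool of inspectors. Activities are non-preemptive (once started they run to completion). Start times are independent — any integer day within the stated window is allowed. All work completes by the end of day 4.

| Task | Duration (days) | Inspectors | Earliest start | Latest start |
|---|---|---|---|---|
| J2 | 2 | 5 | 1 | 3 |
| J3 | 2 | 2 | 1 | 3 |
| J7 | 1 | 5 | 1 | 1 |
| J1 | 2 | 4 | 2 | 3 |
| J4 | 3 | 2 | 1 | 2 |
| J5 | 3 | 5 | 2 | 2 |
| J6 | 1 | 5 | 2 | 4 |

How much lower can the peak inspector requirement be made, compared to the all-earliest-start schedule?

9

Early-start peak: d1:14  d2:23  d3:11  d4:5 ⇒ 23.
Leveled (J2@1, J3@1, J7@1, J1@3, J4@1, J5@2, J6@4): d1:14  d2:14  d3:11  d4:14 ⇒ 14.
Reduction 23 − 14 = 9.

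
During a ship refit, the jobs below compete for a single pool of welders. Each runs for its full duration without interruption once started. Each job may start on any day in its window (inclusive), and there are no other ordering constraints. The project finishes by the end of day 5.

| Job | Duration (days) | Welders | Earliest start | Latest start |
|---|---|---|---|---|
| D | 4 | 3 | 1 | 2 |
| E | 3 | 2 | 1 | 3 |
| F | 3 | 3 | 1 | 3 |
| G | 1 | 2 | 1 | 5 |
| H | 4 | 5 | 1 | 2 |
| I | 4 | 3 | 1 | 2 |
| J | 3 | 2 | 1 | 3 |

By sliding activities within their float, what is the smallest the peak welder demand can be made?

18

Early-start (D@1, E@1, F@1, G@1, H@1, I@1, J@1) gives peak 20: d1:20  d2:18  d3:18  d4:11  d5:0.
Shift J→2.
Schedule D@1, E@1, F@1, G@1, H@1, I@1, J@2: d1:18  d2:18  d3:18  d4:13  d5:0 — peak 18.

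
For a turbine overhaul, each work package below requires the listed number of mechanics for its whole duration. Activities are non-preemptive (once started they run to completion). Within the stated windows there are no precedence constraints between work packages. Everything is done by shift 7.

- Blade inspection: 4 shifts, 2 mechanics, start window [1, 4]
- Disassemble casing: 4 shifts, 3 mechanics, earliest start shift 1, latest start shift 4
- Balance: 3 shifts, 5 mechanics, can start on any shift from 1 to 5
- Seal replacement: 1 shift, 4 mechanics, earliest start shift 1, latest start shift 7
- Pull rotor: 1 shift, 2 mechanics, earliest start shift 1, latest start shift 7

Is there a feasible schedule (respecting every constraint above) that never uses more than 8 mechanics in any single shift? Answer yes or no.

yes

Schedule Blade inspection@1, Disassemble casing@4, Balance@1, Seal replacement@5, Pull rotor@4: s1:7  s2:7  s3:7  s4:7  s5:7  s6:3  s7:3 — peak 7 ≤ 8.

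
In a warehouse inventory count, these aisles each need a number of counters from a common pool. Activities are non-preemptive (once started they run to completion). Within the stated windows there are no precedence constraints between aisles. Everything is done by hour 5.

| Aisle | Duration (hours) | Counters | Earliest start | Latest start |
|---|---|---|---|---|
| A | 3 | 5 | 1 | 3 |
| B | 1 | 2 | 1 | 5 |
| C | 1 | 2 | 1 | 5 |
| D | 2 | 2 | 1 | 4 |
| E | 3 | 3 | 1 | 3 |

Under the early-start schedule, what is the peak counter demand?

Early-start schedule: A@1, B@1, C@1, D@1, E@1.
Load per hour: hour 1: 14, hour 2: 10, hour 3: 8, hour 4: 0, hour 5: 0.
Peak is 14.

14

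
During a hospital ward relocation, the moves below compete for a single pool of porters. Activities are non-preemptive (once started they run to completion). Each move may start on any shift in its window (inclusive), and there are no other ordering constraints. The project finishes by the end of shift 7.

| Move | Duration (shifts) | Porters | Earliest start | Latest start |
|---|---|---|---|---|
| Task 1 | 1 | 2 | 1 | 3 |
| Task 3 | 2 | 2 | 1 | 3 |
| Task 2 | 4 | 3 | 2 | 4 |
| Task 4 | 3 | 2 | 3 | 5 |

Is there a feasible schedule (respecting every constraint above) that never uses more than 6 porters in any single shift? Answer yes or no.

yes

Schedule Task 1@1, Task 3@1, Task 2@2, Task 4@3: s1:4  s2:5  s3:5  s4:5  s5:5  s6:0  s7:0 — peak 5 ≤ 6.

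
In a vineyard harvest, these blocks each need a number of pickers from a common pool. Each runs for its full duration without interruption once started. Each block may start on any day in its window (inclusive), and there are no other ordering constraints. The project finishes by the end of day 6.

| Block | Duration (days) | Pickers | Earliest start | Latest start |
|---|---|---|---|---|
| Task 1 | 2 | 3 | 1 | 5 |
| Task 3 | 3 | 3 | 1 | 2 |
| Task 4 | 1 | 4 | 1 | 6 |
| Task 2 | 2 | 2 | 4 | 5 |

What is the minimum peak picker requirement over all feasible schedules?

Early-start (Task 1@1, Task 3@1, Task 4@1, Task 2@4) gives peak 10: d1:10  d2:6  d3:3  d4:2  d5:2  d6:0.
Shift Task 1→4, Task 4→6.
Schedule Task 1@4, Task 3@1, Task 4@6, Task 2@4: d1:3  d2:3  d3:3  d4:5  d5:5  d6:4 — peak 5.

5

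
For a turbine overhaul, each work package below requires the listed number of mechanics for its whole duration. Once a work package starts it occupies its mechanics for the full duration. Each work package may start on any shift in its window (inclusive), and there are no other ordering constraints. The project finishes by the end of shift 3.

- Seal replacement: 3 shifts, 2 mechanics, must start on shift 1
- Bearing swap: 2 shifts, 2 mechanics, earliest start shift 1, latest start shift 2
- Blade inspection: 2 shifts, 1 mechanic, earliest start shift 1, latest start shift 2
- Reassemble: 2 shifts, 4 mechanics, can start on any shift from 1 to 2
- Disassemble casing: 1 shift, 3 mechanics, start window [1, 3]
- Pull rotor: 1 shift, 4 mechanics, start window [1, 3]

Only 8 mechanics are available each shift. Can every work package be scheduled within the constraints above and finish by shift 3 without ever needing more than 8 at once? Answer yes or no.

no

Total mechanic-shifts = 27; over 3 shifts the average is 27/3 > 8, so some shift must exceed 8.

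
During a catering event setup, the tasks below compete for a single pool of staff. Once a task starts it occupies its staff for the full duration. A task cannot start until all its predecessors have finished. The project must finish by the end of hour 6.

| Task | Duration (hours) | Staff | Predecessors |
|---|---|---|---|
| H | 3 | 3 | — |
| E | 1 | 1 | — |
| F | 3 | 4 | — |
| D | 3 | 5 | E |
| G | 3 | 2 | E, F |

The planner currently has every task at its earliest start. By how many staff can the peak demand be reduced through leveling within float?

Early-start peak: h1:8  h2:12  h3:12  h4:7  h5:2  h6:2 ⇒ 12.
Leveled (H@1, E@1, F@1, D@4, G@4): h1:8  h2:7  h3:7  h4:7  h5:7  h6:7 ⇒ 8.
Reduction 12 − 8 = 4.

4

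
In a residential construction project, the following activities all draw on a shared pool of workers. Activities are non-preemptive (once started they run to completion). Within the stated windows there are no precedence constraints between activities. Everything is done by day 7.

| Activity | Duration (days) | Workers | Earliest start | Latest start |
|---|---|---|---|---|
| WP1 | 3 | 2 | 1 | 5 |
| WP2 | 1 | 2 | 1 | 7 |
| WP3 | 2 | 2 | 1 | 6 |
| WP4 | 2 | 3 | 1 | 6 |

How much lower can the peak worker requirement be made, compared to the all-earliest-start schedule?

Early-start peak: d1:9  d2:7  d3:2  d4:0  d5:0  d6:0  d7:0 ⇒ 9.
Leveled (WP1@1, WP2@1, WP3@2, WP4@4): d1:4  d2:4  d3:4  d4:3  d5:3  d6:0  d7:0 ⇒ 4.
Reduction 9 − 4 = 5.

5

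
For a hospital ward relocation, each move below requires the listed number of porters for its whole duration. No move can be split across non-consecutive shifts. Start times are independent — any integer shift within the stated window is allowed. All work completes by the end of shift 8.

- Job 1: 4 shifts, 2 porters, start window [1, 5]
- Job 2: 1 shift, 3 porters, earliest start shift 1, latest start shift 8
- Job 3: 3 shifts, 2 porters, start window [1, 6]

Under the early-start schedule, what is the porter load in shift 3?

4

At early start, shift 3 has: Job 1, Job 3.
Demand: 2 + 2 = 4.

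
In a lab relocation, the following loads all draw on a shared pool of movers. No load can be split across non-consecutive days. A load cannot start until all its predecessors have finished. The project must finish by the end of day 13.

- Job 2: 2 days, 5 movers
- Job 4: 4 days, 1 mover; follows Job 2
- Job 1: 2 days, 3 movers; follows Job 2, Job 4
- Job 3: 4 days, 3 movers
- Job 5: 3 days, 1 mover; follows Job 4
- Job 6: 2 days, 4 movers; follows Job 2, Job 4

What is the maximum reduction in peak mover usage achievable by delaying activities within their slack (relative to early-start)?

Early-start peak: d1:8  d2:8  d3:4  d4:4  d5:1  d6:1  d7:8  d8:8  d9:1  d10:0  d11:0  d12:0  d13:0 ⇒ 8.
Leveled (Job 2@1, Job 4@3, Job 1@7, Job 3@3, Job 5@7, Job 6@9): d1:5  d2:5  d3:4  d4:4  d5:4  d6:4  d7:4  d8:4  d9:5  d10:4  d11:0  d12:0  d13:0 ⇒ 5.
Reduction 8 − 5 = 3.

3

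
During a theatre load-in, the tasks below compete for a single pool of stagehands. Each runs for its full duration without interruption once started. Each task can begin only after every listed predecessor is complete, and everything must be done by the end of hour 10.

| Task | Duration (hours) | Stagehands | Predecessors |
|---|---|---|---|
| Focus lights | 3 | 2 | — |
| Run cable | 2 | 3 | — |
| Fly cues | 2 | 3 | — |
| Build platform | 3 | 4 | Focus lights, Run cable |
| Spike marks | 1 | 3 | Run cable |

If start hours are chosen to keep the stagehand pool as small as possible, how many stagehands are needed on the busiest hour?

Early-start (Focus lights@1, Run cable@1, Fly cues@1, Build platform@4, Spike marks@3) gives peak 8: h1:8  h2:8  h3:5  h4:4  h5:4  h6:4  h7:0  h8:0  h9:0  h10:0.
Shift Fly cues→3, Build platform→5, Spike marks→8.
Schedule Focus lights@1, Run cable@1, Fly cues@3, Build platform@5, Spike marks@8: h1:5  h2:5  h3:5  h4:3  h5:4  h6:4  h7:4  h8:3  h9:0  h10:0 — peak 5.

5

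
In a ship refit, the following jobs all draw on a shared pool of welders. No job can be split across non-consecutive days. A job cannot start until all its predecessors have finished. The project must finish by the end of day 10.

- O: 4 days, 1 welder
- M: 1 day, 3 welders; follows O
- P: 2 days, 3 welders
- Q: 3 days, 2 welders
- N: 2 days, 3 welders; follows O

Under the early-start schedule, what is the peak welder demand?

Early-start schedule: O@1, M@5, P@1, Q@1, N@5.
Load per day: day 1: 6, day 2: 6, day 3: 3, day 4: 1, day 5: 6, day 6: 3, day 7: 0, day 8: 0, day 9: 0, day 10: 0.
Peak is 6.

6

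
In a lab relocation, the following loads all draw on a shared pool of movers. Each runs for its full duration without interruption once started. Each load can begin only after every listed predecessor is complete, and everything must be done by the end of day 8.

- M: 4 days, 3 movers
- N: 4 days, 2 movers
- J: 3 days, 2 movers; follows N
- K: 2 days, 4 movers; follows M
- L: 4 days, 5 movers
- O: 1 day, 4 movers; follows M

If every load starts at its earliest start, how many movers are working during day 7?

2

At early start, day 7 has: J.
Demand: 2 = 2.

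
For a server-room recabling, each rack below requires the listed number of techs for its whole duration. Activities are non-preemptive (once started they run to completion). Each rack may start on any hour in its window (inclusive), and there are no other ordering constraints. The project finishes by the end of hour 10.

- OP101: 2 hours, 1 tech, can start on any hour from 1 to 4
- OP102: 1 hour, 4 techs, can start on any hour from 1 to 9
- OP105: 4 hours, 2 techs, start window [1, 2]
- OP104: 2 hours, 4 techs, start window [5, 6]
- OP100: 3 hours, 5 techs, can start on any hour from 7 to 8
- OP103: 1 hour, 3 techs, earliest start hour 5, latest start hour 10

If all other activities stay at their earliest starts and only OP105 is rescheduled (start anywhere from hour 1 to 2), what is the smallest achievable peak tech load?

7

OP105@1: h1:7  h2:3  h3:2  h4:2  h5:7  h6:4  h7:5  h8:5  h9:5  h10:0 → peak 7
OP105@2: h1:5  h2:3  h3:2  h4:2  h5:9  h6:4  h7:5  h8:5  h9:5  h10:0 → peak 9
Best is OP105@1, peak 7.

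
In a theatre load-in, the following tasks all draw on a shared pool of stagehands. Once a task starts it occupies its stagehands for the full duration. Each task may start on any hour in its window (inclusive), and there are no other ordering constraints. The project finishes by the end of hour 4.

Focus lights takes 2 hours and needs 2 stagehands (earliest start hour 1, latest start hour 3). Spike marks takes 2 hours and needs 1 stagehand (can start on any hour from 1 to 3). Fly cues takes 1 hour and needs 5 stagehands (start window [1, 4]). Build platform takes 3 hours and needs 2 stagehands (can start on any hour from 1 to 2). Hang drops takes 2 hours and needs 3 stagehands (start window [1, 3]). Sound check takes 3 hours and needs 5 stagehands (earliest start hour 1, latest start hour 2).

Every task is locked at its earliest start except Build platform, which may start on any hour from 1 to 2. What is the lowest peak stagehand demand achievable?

Build platform@1: h1:18  h2:13  h3:7  h4:0 → peak 18
Build platform@2: h1:16  h2:13  h3:7  h4:2 → peak 16
Best is Build platform@2, peak 16.

16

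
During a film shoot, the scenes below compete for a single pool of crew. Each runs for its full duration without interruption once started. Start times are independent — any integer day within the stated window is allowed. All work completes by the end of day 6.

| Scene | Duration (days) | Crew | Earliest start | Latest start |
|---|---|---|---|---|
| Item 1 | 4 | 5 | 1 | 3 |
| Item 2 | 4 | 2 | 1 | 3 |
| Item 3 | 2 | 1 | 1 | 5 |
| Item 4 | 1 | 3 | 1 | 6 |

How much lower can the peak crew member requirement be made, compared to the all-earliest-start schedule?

Early-start peak: d1:11  d2:8  d3:7  d4:7  d5:0  d6:0 ⇒ 11.
Leveled (Item 1@1, Item 2@1, Item 3@5, Item 4@5): d1:7  d2:7  d3:7  d4:7  d5:4  d6:1 ⇒ 7.
Reduction 11 − 7 = 4.

4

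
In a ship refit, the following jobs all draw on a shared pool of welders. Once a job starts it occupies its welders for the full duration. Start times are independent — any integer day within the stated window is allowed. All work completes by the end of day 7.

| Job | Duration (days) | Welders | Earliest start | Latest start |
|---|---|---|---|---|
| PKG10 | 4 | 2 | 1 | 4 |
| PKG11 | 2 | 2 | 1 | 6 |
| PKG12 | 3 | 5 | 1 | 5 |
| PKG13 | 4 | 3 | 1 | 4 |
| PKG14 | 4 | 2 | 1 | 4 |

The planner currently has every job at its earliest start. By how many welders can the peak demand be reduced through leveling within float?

Early-start peak: d1:14  d2:14  d3:12  d4:7  d5:0  d6:0  d7:0 ⇒ 14.
Leveled (PKG10@1, PKG11@1, PKG12@5, PKG13@1, PKG14@3): d1:7  d2:7  d3:7  d4:7  d5:7  d6:7  d7:5 ⇒ 7.
Reduction 14 − 7 = 7.

7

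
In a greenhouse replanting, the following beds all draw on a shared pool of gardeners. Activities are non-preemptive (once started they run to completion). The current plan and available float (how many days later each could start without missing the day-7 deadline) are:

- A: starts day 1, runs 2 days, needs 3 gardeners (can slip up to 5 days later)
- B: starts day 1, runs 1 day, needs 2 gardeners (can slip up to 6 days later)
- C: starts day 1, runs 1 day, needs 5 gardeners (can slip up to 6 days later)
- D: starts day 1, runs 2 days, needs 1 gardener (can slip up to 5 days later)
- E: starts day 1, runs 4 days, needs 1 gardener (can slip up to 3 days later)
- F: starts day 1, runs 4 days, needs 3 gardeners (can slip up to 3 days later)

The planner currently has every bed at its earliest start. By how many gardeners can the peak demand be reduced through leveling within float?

10

Early-start peak: d1:15  d2:8  d3:4  d4:4  d5:0  d6:0  d7:0 ⇒ 15.
Leveled (A@1, B@1, C@3, D@4, E@4, F@4): d1:5  d2:3  d3:5  d4:5  d5:5  d6:4  d7:4 ⇒ 5.
Reduction 15 − 5 = 10.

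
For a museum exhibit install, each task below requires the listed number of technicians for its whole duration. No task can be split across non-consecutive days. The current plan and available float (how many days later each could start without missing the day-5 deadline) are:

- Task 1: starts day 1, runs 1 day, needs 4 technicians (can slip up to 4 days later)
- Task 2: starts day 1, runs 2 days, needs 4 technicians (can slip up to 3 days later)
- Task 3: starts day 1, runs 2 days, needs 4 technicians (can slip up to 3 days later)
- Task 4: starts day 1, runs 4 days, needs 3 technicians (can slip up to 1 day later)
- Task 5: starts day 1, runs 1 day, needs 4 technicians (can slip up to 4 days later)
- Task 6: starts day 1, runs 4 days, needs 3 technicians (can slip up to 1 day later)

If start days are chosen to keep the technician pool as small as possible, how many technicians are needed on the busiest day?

Early-start (Task 1@1, Task 2@1, Task 3@1, Task 4@1, Task 5@1, Task 6@1) gives peak 22: d1:22  d2:14  d3:6  d4:6  d5:0.
Shift Task 3→3, Task 4→2, Task 5→5, Task 6→2.
Schedule Task 1@1, Task 2@1, Task 3@3, Task 4@2, Task 5@5, Task 6@2: d1:8  d2:10  d3:10  d4:10  d5:10 — peak 10.
Total technician-days = 48 over 5 days ⇒ peak ≥ ⌈48/5⌉ = 10, so 10 is optimal.

10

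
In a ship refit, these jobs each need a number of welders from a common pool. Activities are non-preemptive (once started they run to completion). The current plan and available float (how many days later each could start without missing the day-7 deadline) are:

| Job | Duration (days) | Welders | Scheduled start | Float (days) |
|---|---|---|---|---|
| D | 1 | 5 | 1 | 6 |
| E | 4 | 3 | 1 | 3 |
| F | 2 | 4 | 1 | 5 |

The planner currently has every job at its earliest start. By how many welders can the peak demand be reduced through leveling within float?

7

Early-start peak: d1:12  d2:7  d3:3  d4:3  d5:0  d6:0  d7:0 ⇒ 12.
Leveled (D@1, E@2, F@6): d1:5  d2:3  d3:3  d4:3  d5:3  d6:4  d7:4 ⇒ 5.
Reduction 12 − 5 = 7.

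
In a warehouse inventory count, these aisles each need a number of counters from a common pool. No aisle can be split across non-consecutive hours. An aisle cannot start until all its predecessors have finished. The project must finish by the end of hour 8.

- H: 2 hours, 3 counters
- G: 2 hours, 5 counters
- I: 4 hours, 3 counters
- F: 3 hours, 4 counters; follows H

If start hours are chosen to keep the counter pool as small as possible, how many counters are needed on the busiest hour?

Early-start (H@1, G@1, I@1, F@3) gives peak 11: h1:11  h2:11  h3:7  h4:7  h5:4  h6:0  h7:0  h8:0.
Shift G→3, I→5, F→5.
Schedule H@1, G@3, I@5, F@5: h1:3  h2:3  h3:5  h4:5  h5:7  h6:7  h7:7  h8:3 — peak 7.

7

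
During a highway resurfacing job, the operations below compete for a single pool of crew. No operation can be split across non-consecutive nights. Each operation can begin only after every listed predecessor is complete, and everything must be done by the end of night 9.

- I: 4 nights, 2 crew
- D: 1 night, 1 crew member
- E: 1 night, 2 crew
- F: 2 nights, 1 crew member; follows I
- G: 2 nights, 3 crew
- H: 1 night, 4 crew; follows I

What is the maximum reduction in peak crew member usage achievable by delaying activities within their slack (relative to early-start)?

Early-start peak: n1:8  n2:5  n3:2  n4:2  n5:5  n6:1  n7:0  n8:0  n9:0 ⇒ 8.
Leveled (I@1, D@1, E@2, F@5, G@5, H@7): n1:3  n2:4  n3:2  n4:2  n5:4  n6:4  n7:4  n8:0  n9:0 ⇒ 4.
Reduction 8 − 4 = 4.

4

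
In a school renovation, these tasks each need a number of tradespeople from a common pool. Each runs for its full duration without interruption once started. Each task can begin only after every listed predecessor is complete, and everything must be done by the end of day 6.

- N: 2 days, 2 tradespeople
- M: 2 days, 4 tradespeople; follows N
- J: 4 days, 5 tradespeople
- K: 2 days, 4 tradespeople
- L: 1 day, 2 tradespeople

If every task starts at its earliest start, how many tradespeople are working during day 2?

At early start, day 2 has: N, J, K.
Demand: 2 + 5 + 4 = 11.

11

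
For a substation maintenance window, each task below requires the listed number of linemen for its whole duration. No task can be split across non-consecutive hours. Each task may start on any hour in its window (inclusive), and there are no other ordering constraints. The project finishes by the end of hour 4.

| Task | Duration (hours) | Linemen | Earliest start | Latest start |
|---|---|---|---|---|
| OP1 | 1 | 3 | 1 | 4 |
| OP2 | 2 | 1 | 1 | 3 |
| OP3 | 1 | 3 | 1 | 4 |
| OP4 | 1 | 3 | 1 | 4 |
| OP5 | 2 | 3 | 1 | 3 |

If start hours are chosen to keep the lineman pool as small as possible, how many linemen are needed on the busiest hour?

6

Early-start (OP1@1, OP2@1, OP3@1, OP4@1, OP5@1) gives peak 13: h1:13  h2:4  h3:0  h4:0.
Shift OP3→2, OP4→3, OP5→3.
Schedule OP1@1, OP2@1, OP3@2, OP4@3, OP5@3: h1:4  h2:4  h3:6  h4:3 — peak 6.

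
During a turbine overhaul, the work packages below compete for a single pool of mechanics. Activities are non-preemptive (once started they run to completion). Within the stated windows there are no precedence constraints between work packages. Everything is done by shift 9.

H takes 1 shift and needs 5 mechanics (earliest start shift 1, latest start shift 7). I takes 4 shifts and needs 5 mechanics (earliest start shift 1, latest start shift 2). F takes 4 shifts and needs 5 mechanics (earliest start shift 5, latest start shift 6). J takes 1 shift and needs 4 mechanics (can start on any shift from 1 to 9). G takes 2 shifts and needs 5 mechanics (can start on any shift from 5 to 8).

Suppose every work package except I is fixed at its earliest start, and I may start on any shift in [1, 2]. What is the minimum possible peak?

14

I@1: s1:14  s2:5  s3:5  s4:5  s5:10  s6:10  s7:5  s8:5  s9:0 → peak 14
I@2: s1:9  s2:5  s3:5  s4:5  s5:15  s6:10  s7:5  s8:5  s9:0 → peak 15
Best is I@1, peak 14.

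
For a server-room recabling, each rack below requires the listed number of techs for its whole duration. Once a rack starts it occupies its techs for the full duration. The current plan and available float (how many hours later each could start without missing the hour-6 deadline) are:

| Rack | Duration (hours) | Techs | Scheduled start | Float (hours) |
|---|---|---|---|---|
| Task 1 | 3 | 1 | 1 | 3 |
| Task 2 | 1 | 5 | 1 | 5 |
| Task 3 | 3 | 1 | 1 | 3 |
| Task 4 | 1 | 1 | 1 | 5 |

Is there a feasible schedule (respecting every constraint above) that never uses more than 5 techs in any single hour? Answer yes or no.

Schedule Task 1@1, Task 2@4, Task 3@1, Task 4@1: h1:3  h2:2  h3:2  h4:5  h5:0  h6:0 — peak 5 ≤ 5.

yes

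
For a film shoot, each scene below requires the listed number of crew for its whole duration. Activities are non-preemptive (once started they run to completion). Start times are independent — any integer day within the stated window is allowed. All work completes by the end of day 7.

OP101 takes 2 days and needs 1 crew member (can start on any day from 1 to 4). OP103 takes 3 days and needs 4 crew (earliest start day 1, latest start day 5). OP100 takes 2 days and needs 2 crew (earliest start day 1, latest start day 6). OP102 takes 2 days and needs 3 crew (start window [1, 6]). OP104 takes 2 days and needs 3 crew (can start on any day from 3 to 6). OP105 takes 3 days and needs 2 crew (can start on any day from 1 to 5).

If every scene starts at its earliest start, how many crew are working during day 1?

At early start, day 1 has: OP101, OP103, OP100, OP102, OP105.
Demand: 1 + 4 + 2 + 3 + 2 = 12.

12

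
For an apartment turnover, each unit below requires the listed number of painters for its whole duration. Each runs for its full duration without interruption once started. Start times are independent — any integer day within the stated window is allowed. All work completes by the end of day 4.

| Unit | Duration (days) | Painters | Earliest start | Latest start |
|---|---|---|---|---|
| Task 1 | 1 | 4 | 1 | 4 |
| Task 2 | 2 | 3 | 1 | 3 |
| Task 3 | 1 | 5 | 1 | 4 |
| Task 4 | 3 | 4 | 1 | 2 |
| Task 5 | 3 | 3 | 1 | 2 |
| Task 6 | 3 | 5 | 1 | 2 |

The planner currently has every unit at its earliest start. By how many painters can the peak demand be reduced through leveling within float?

9

Early-start peak: d1:24  d2:15  d3:12  d4:0 ⇒ 24.
Leveled (Task 1@1, Task 2@1, Task 3@1, Task 4@2, Task 5@1, Task 6@2): d1:15  d2:15  d3:12  d4:9 ⇒ 15.
Reduction 24 − 15 = 9.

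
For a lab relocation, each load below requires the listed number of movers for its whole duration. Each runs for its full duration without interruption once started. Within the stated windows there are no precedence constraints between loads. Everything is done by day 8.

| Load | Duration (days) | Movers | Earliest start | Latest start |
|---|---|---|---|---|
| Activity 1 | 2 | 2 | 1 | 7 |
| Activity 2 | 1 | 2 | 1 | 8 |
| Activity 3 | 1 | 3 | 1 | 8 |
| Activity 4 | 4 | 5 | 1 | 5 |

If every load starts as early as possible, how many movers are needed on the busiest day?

12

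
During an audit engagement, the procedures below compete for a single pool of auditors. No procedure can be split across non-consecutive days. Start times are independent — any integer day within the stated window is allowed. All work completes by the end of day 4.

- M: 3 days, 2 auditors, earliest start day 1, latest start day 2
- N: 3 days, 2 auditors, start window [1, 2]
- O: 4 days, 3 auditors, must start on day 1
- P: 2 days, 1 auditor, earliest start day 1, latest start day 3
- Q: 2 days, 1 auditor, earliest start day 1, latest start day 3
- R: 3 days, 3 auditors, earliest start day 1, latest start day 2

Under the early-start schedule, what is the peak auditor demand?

12

Early-start schedule: M@1, N@1, O@1, P@1, Q@1, R@1.
Load per day: day 1: 12, day 2: 12, day 3: 10, day 4: 3.
Peak is 12.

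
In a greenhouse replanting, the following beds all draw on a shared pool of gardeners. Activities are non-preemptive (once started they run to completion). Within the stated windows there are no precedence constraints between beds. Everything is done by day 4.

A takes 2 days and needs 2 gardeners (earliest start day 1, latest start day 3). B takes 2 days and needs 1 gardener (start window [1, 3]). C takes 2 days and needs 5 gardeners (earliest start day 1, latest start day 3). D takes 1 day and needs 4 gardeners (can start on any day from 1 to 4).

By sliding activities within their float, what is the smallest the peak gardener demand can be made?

Early-start (A@1, B@1, C@1, D@1) gives peak 12: d1:12  d2:8  d3:0  d4:0.
Shift B→2, C→3.
Schedule A@1, B@2, C@3, D@1: d1:6  d2:3  d3:6  d4:5 — peak 6.

6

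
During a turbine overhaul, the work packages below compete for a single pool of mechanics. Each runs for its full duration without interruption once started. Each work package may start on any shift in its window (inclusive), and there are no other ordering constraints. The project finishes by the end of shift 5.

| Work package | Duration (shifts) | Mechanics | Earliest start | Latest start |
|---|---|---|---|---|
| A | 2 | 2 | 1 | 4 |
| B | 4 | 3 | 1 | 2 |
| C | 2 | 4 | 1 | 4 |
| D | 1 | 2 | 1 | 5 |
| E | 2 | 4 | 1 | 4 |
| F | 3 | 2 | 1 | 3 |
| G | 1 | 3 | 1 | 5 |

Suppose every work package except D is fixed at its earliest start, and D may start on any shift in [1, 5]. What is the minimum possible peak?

18

D@1: s1:20  s2:15  s3:5  s4:3  s5:0 → peak 20
D@2: s1:18  s2:17  s3:5  s4:3  s5:0 → peak 18
D@3: s1:18  s2:15  s3:7  s4:3  s5:0 → peak 18
D@4: s1:18  s2:15  s3:5  s4:5  s5:0 → peak 18
D@5: s1:18  s2:15  s3:5  s4:3  s5:2 → peak 18
Best is D@2, peak 18.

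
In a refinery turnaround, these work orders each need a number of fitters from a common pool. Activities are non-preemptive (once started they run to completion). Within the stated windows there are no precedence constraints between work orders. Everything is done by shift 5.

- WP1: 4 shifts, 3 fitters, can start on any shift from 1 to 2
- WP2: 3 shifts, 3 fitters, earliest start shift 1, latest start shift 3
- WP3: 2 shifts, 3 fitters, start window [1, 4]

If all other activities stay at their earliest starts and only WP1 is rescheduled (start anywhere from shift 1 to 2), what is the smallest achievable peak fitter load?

9

WP1@1: s1:9  s2:9  s3:6  s4:3  s5:0 → peak 9
WP1@2: s1:6  s2:9  s3:6  s4:3  s5:3 → peak 9
Best is WP1@1, peak 9.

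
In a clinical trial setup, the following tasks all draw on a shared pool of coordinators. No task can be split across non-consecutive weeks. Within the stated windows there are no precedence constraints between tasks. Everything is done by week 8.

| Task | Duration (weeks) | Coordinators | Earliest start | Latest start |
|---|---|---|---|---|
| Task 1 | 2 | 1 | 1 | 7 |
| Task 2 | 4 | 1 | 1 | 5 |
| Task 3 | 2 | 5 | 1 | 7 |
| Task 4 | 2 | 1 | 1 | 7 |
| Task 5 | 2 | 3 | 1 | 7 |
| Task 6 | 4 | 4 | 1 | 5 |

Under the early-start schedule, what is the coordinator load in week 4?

5

At early start, week 4 has: Task 2, Task 6.
Demand: 1 + 4 = 5.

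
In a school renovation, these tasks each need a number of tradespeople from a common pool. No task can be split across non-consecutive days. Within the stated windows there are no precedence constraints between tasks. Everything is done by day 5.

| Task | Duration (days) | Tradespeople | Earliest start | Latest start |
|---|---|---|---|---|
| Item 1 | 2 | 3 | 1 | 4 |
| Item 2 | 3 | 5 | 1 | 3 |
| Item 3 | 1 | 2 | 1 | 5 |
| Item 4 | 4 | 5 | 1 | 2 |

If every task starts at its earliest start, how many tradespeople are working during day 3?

10

At early start, day 3 has: Item 2, Item 4.
Demand: 5 + 5 = 10.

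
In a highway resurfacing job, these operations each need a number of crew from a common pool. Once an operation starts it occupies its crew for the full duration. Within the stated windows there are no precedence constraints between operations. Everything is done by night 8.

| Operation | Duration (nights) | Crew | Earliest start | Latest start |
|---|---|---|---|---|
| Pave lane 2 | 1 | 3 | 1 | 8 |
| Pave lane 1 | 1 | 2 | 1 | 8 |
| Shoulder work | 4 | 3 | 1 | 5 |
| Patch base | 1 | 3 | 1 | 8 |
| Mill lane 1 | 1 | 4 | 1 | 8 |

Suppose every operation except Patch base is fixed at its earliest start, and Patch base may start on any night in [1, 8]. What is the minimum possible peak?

12

Patch base@1: n1:15  n2:3  n3:3  n4:3  n5:0  n6:0  n7:0  n8:0 → peak 15
Patch base@2: n1:12  n2:6  n3:3  n4:3  n5:0  n6:0  n7:0  n8:0 → peak 12
Patch base@3: n1:12  n2:3  n3:6  n4:3  n5:0  n6:0  n7:0  n8:0 → peak 12
Patch base@4: n1:12  n2:3  n3:3  n4:6  n5:0  n6:0  n7:0  n8:0 → peak 12
Patch base@5: n1:12  n2:3  n3:3  n4:3  n5:3  n6:0  n7:0  n8:0 → peak 12
Patch base@6: n1:12  n2:3  n3:3  n4:3  n5:0  n6:3  n7:0  n8:0 → peak 12
Patch base@7: n1:12  n2:3  n3:3  n4:3  n5:0  n6:0  n7:3  n8:0 → peak 12
Patch base@8: n1:12  n2:3  n3:3  n4:3  n5:0  n6:0  n7:0  n8:3 → peak 12
Best is Patch base@2, peak 12.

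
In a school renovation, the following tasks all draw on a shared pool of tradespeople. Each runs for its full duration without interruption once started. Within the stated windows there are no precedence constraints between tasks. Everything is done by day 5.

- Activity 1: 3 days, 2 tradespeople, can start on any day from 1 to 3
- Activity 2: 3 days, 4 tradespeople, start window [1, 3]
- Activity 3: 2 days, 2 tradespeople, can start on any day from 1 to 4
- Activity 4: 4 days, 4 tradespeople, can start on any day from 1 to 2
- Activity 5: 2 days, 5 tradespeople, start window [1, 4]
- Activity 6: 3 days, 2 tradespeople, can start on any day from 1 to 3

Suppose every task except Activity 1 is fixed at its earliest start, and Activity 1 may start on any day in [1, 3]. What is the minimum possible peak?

17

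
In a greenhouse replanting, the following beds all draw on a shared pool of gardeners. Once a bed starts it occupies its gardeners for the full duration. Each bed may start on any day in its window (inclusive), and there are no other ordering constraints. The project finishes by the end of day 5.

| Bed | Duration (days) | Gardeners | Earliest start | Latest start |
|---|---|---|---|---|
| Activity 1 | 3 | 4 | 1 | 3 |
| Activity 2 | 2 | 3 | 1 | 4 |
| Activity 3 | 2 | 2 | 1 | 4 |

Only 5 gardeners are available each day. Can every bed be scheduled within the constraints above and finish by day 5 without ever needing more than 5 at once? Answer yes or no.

yes

Schedule Activity 1@1, Activity 2@4, Activity 3@4: d1:4  d2:4  d3:4  d4:5  d5:5 — peak 5 ≤ 5.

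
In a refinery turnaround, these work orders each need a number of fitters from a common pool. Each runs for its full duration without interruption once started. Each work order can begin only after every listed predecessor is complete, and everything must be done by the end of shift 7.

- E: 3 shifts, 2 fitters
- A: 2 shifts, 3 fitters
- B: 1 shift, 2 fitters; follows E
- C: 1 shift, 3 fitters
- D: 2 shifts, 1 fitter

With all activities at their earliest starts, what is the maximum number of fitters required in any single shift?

9

Early-start schedule: E@1, A@1, B@4, C@1, D@1.
Load per shift: shift 1: 9, shift 2: 6, shift 3: 2, shift 4: 2, shift 5: 0, shift 6: 0, shift 7: 0.
Peak is 9.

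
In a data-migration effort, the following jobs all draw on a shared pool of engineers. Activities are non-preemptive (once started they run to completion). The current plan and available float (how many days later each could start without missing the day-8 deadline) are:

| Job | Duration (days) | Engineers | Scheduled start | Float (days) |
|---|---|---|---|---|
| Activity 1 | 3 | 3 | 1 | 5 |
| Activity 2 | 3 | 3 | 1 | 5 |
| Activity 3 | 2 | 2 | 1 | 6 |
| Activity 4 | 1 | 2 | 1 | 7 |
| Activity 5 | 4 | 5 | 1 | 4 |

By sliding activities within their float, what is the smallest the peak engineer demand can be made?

7

Early-start (Activity 1@1, Activity 2@1, Activity 3@1, Activity 4@1, Activity 5@1) gives peak 15: d1:15  d2:13  d3:11  d4:5  d5:0  d6:0  d7:0  d8:0.
Shift Activity 3→4, Activity 4→4, Activity 5→5.
Schedule Activity 1@1, Activity 2@1, Activity 3@4, Activity 4@4, Activity 5@5: d1:6  d2:6  d3:6  d4:4  d5:7  d6:5  d7:5  d8:5 — peak 7.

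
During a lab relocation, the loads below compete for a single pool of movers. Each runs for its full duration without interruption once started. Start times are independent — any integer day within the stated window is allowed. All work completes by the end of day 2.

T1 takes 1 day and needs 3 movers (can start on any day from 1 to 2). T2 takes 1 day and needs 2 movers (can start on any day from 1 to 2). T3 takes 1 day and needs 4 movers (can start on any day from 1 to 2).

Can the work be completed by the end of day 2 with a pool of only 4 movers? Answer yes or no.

Total mover-days = 9; over 2 days the average is 9/2 > 4, so some day must exceed 4.

no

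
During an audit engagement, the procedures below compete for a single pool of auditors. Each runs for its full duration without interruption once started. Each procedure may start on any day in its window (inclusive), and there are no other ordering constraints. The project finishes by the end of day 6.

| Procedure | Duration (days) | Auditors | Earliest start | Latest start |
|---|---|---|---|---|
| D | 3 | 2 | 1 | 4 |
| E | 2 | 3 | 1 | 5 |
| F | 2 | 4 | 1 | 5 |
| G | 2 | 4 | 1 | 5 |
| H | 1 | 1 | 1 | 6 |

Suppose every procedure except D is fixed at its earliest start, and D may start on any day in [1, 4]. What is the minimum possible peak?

D@1: d1:14  d2:13  d3:2  d4:0  d5:0  d6:0 → peak 14
D@2: d1:12  d2:13  d3:2  d4:2  d5:0  d6:0 → peak 13
D@3: d1:12  d2:11  d3:2  d4:2  d5:2  d6:0 → peak 12
D@4: d1:12  d2:11  d3:0  d4:2  d5:2  d6:2 → peak 12
Best is D@3, peak 12.

12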